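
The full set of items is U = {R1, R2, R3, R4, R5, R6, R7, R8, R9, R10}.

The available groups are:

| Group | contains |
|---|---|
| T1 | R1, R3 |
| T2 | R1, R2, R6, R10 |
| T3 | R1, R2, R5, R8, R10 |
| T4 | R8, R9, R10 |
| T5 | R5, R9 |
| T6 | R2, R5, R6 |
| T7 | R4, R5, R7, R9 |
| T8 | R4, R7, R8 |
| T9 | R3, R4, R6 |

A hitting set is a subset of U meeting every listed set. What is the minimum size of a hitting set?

The 4 items {R3, R5, R7, R10} hit every group.
No choice of 3 items meets every group, so 4 is the minimum.

4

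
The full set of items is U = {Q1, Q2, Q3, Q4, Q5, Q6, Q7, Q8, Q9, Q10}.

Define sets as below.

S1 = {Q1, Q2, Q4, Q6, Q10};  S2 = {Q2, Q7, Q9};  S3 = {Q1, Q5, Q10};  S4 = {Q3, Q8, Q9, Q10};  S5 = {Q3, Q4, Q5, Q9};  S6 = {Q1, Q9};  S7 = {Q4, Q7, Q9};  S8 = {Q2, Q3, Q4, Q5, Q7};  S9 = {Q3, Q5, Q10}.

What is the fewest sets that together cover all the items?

3

Take {S1, S4, S8}. Their union is {Q1, Q2, Q3, Q4, Q5, Q6, Q7, Q8, Q9, Q10}, which is all 10 items.
Only S1 contains Q6, so S1 is forced; the remaining 5 items need at least 2 more sets (each remaining set adds at most 3) — so at least 3 sets are needed, and 3 is optimal.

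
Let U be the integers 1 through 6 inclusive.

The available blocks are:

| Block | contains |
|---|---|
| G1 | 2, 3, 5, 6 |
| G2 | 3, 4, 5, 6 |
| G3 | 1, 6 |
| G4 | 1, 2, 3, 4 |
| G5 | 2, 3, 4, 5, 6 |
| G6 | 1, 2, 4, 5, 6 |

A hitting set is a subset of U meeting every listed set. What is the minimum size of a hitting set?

2

H = {4, 6} meets every block (each contains at least one member of H), and |H| = 2.
No single element lies in every block, so at least 2 are needed and 2 is optimal.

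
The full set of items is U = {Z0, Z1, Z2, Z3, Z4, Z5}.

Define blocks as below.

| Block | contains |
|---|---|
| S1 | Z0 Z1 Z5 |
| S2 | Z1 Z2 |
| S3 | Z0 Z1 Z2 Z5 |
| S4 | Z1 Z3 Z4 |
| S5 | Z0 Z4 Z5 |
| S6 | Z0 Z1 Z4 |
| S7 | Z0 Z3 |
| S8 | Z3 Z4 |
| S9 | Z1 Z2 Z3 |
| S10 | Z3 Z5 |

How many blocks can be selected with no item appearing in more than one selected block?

S2, S10 are pairwise disjoint (S2={Z1,Z2}; S10={Z3,Z5}).
Every remaining block overlaps one of these, and no 3 of the listed blocks are pairwise disjoint, so 2 is the maximum.

2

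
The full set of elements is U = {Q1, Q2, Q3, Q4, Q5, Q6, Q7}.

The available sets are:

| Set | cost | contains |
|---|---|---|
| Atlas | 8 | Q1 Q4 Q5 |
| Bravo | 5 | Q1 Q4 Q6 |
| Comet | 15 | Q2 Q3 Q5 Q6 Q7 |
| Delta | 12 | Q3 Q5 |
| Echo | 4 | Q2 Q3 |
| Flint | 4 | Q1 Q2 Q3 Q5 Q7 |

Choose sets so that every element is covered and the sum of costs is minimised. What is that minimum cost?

9

Bravo, Flint together cover every element (Bravo ∪ Flint = {Q1, Q2, Q3, Q4, Q5, Q6, Q7}); total cost 5 + 4 = 9.
No covering selection has total cost below 9.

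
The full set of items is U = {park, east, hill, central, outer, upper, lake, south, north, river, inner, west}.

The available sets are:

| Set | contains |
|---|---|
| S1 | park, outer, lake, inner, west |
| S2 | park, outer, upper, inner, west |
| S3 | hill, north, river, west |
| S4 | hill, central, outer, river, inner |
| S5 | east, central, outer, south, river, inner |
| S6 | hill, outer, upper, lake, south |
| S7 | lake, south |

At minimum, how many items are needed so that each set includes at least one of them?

H = {lake, river, west} meets every set (each contains at least one member of H), and |H| = 3.
No choice of 2 items meets every set, so 3 is the minimum.

3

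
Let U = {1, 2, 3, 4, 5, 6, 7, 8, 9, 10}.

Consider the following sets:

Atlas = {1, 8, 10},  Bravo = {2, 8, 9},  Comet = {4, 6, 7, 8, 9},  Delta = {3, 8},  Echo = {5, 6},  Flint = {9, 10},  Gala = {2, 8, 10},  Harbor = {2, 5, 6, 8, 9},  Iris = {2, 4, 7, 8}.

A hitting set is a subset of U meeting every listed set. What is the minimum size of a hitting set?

3

H = {6, 8, 10} meets every set (each contains at least one member of H), and |H| = 3.
The sets Delta, Echo, Flint are pairwise disjoint, so any hitting set needs a separate item for each — at least 3. Hence 3 is optimal.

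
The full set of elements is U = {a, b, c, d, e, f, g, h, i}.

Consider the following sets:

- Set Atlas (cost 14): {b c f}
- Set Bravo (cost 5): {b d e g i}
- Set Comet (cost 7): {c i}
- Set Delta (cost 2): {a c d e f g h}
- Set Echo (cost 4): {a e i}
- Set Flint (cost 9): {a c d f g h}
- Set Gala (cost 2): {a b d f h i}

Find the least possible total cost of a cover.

Delta, Gala together cover every element (Delta ∪ Gala = {a, b, c, d, e, f, g, h, i}); total cost 2 + 2 = 4.
No covering selection has total cost below 4.

4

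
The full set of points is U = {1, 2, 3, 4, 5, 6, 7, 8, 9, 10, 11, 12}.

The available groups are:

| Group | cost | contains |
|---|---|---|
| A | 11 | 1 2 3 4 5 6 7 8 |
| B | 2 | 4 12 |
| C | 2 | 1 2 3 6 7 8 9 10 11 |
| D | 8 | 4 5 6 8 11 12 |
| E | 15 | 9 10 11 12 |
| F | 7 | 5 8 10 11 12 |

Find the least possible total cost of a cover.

C, D together cover every point (C ∪ D = {1, 2, 3, 4, 5, 6, 7, 8, 9, 10, 11, 12}); total cost 2 + 8 = 10.
The greedy pick C, B, F costs 11; no covering selection beats 10.

10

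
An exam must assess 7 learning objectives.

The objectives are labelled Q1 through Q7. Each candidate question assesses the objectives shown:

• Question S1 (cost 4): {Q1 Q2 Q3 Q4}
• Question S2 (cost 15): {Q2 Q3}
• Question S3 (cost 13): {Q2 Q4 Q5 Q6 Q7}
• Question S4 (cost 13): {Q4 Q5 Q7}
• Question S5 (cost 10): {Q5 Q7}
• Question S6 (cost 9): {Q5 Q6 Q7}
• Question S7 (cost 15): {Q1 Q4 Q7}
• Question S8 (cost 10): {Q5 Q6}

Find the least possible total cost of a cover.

13

S1, S6 together cover every objective (S1 ∪ S6 = {Q1, Q2, Q3, Q4, Q5, Q6, Q7}); total cost 4 + 9 = 13.
No covering selection has total cost below 13.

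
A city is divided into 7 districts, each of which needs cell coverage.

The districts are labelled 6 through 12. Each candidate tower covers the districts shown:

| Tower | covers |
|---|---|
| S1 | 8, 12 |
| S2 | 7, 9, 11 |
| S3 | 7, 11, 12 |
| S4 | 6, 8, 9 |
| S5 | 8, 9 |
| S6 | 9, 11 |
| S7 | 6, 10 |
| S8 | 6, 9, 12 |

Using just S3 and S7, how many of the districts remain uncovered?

2

Union of S3, S7 = {6, 7, 10, 11, 12}.
Not covered: 8, 9 — 2 districts.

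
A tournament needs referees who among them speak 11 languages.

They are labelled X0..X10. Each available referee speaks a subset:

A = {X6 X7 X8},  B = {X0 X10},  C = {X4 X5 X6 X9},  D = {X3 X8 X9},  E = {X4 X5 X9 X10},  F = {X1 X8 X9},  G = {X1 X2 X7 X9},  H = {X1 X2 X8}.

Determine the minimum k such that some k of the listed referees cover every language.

B and C and D and G together: B ∪ C ∪ D ∪ G = {X0, X1, X2, X3, X4, X5, X6, X7, X8, X9, X10} — every language is covered.
Only B contains X0, so B is forced; the remaining 9 languages need at least 3 more referees (each remaining referee adds at most 4) — so at least 4 referees are needed, and 4 is optimal.

4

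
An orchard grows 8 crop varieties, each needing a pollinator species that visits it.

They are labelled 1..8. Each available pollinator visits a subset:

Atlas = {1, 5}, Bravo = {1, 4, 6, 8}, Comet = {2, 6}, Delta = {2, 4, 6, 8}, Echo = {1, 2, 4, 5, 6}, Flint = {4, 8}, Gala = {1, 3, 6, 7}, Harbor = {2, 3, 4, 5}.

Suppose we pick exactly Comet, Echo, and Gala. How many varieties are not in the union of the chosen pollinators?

1

Union of Comet, Echo, Gala = {1, 2, 3, 4, 5, 6, 7}.
Not covered: 8 — 1 variety.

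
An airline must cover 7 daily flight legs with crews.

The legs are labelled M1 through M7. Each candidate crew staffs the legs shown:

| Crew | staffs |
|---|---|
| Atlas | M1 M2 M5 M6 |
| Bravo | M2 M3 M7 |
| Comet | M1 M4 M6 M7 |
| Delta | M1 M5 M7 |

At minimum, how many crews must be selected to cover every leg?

3

Atlas and Bravo and Comet together: Atlas ∪ Bravo ∪ Comet = {M1, M2, M3, M4, M5, M6, M7} — every leg is covered.
Only Bravo contains M3, so Bravo is forced; the remaining 4 legs need at least 2 more crews (each remaining crew adds at most 3) — so at least 3 crews are needed, and 3 is optimal.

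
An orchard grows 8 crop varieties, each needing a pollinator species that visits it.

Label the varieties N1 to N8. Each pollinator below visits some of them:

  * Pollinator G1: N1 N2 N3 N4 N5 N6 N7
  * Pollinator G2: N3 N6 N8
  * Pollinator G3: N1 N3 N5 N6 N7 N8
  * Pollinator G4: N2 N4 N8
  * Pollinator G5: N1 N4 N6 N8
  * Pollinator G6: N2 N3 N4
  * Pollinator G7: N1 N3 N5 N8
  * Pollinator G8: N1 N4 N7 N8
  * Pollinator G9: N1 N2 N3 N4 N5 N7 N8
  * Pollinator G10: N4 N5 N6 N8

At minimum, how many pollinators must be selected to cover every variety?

Take {G1, G9}. Their union is {N1, N2, N3, N4, N5, N6, N7, N8}, which is all 8 varieties.
No single pollinator has all 8 varieties (the largest, G1, has 7), so 2 is optimal.

2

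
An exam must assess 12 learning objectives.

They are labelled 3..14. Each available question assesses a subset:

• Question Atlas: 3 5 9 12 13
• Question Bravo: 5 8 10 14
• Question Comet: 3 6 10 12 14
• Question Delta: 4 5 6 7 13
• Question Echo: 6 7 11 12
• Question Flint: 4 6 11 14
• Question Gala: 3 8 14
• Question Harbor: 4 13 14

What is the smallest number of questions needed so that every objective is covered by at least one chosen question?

4

Take {Atlas, Bravo, Delta, Echo}. Their union is {3, 4, 5, 6, 7, 8, 9, 10, 11, 12, 13, 14}, which is all 12 objectives.
No 3 of the 8 questions cover everything (all 56 combinations miss at least one objective), so 4 is optimal.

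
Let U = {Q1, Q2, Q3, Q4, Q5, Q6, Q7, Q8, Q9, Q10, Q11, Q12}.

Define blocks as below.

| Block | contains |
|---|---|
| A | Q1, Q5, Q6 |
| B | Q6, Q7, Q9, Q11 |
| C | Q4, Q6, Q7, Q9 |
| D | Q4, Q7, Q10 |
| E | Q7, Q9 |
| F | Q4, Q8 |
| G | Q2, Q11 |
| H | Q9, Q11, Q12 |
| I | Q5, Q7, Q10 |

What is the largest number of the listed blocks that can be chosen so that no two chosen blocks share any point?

A, E, F, G are pairwise disjoint (A={Q1,Q5,Q6}; E={Q7,Q9}; F={Q4,Q8}; G={Q2,Q11}).
Every remaining block overlaps one of these, and no 5 of the listed blocks are pairwise disjoint, so 4 is the maximum.

4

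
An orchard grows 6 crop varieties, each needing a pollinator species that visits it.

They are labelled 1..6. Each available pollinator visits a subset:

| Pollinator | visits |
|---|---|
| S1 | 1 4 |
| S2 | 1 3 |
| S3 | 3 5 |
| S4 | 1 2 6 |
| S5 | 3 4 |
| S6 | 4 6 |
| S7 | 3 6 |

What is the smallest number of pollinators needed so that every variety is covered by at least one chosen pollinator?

3

Take {S1, S3, S4}. Their union is {1, 2, 3, 4, 5, 6}, which is all 6 varieties.
Only S4 contains 2, so S4 is forced; the remaining 3 varieties need at least 2 more pollinators (each remaining pollinator adds at most 2) — so at least 3 pollinators are needed, and 3 is optimal.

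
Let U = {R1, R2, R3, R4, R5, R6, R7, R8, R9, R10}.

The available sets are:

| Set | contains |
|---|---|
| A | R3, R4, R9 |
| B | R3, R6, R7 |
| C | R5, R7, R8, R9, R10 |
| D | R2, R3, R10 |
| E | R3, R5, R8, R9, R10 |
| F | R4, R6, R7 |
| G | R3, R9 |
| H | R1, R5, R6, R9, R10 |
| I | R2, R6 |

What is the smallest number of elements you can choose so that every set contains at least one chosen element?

3

T = {R2, R7, R9} meets every set (each contains at least one member of T), and |T| = 3.
No choice of 2 elements meets every set, so 3 is the minimum.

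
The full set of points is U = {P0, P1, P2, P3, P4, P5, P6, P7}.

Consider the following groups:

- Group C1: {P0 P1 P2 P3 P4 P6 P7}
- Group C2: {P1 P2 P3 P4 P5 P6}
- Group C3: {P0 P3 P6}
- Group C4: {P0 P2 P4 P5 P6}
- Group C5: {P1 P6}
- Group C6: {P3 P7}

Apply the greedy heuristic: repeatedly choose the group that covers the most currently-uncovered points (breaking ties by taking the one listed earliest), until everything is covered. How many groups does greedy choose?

Greedy: pick C1 (covers 7 new) → pick C2 (covers 1 new). Total picks: 2.

2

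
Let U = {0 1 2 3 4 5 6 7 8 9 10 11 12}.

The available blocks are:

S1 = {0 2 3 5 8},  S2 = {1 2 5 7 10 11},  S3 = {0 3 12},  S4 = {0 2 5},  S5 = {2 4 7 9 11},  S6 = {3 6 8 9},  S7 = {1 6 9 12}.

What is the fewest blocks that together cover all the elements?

4

Take {S1, S2, S5, S7}. Their union is {0, 1, 2, 3, 4, 5, 6, 7, 8, 9, 10, 11, 12}, which is all 13 elements.
No 3 of the 7 blocks cover everything (all 35 combinations miss at least one element), so 4 is optimal.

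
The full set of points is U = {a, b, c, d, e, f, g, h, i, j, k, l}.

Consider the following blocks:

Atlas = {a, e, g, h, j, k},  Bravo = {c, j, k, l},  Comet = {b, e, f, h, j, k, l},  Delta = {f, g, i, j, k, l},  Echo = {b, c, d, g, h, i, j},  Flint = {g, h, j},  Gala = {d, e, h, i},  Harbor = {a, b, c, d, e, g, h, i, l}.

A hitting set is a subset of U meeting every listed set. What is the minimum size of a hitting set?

2

The 2 points {d, j} hit every block.
The blocks Bravo, Gala are pairwise disjoint, so any hitting set needs a separate point for each — at least 2. Hence 2 is optimal.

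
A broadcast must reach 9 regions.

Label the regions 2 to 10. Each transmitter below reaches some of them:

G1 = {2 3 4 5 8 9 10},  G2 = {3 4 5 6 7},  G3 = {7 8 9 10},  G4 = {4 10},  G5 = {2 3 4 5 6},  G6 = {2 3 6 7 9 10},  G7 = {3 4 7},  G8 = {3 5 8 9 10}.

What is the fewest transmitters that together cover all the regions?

Take {G1, G2}. Their union is {2, 3, 4, 5, 6, 7, 8, 9, 10}, which is all 9 regions.
No single transmitter has all 9 regions (the largest, G1, has 7), so 2 is optimal.

2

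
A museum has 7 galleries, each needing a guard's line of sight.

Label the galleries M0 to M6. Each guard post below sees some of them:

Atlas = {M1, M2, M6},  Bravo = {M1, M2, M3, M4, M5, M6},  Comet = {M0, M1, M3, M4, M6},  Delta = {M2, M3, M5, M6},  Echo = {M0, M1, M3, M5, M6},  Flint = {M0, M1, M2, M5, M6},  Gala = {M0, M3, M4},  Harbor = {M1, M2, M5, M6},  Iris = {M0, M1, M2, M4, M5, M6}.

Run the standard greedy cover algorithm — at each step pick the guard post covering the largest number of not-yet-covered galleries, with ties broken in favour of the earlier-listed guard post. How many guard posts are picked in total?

Greedy: pick Bravo (covers 6 new) → pick Comet (covers 1 new). Total picks: 2.

2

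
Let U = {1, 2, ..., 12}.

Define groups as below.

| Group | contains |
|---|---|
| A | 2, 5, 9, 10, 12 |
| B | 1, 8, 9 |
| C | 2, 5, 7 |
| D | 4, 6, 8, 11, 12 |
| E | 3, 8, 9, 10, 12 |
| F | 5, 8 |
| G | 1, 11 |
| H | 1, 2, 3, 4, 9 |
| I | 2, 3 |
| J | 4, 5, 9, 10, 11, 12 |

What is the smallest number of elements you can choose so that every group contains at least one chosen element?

3

Take T = {2, 8, 11}. Each listed group contains at least one of these, so T is a hitting set of size 3.
The groups C, E, G are pairwise disjoint, so any hitting set needs a separate element for each — at least 3. Hence 3 is optimal.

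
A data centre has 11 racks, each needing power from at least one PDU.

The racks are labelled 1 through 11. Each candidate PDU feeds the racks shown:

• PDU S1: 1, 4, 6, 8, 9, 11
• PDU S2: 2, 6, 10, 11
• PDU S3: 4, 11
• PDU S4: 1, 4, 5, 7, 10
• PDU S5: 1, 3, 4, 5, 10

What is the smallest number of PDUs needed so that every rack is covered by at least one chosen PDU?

S1 and S2 and S4 and S5 together: S1 ∪ S2 ∪ S4 ∪ S5 = {1, 2, 3, 4, 5, 6, 7, 8, 9, 10, 11} — every rack is covered.
No 3 of the 5 PDUs cover everything (all 10 combinations miss at least one rack), so 4 is optimal.

4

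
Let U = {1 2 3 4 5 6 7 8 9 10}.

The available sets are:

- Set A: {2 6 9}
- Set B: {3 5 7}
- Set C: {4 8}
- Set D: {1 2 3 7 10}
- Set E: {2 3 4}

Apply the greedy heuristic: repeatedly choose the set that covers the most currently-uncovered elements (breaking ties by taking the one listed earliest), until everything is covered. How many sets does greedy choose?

Greedy: pick D (covers 5 new) → pick A (covers 2 new) → pick C (covers 2 new) → pick B (covers 1 new). Total picks: 4.

4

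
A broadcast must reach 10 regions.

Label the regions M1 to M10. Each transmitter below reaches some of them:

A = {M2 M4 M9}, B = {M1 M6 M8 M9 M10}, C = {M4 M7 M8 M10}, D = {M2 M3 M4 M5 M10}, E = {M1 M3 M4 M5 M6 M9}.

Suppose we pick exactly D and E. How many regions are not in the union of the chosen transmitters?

Union of D, E = {M1, M2, M3, M4, M5, M6, M9, M10}.
Not covered: M7, M8 — 2 regions.

2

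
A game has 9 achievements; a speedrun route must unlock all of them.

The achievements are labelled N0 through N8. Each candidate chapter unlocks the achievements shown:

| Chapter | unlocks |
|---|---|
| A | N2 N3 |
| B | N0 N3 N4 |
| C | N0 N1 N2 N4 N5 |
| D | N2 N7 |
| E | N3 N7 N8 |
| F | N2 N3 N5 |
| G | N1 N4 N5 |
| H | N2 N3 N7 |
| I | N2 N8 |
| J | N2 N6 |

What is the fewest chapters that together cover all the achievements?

3

C and E and J together: C ∪ E ∪ J = {N0, N1, N2, N3, N4, N5, N6, N7, N8} — every achievement is covered.
Only J contains N6, so J is forced; the remaining 7 achievements need at least 2 more chapters (each remaining chapter adds at most 4) — so at least 3 chapters are needed, and 3 is optimal.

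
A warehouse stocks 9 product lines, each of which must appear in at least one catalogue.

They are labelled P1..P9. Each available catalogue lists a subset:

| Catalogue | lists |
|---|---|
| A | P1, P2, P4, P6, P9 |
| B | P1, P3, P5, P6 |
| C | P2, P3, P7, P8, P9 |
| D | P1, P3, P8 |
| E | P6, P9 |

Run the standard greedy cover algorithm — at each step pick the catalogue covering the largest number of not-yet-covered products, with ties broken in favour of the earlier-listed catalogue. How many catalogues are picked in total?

3

Greedy: pick A (covers 5 new) → pick C (covers 3 new) → pick B (covers 1 new). Total picks: 3.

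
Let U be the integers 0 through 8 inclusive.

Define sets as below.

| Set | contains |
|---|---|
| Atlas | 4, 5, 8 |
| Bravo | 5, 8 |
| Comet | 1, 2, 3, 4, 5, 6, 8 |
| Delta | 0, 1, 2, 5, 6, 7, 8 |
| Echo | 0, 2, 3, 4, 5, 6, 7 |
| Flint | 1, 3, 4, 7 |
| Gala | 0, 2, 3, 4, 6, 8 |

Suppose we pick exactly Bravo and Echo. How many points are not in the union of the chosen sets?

1

Union of Bravo, Echo = {0, 2, 3, 4, 5, 6, 7, 8}.
Not covered: 1 — 1 point.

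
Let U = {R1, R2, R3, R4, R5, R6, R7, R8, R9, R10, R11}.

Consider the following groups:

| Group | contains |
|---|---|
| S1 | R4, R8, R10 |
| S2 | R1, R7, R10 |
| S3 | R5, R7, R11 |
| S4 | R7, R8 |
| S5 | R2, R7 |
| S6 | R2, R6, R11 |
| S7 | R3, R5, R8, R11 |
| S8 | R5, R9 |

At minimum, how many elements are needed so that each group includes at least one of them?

The 4 elements {R5, R6, R7, R10} hit every group.
No choice of 3 elements meets every group, so 4 is the minimum.

4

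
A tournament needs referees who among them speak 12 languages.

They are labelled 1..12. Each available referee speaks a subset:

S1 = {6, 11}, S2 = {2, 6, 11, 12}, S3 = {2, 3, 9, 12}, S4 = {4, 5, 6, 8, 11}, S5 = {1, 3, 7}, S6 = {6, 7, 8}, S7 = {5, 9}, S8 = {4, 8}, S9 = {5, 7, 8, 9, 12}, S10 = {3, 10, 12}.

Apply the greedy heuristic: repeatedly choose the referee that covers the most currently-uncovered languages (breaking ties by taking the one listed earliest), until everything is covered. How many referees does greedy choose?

4

Greedy: pick S4 (covers 5 new) → pick S3 (covers 4 new) → pick S5 (covers 2 new) → pick S10 (covers 1 new). Total picks: 4.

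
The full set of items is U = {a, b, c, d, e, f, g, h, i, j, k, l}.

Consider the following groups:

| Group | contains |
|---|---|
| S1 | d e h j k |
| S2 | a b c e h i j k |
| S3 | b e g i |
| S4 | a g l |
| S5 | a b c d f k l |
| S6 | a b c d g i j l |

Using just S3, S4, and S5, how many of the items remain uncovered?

2

Union of S3, S4, S5 = {a, b, c, d, e, f, g, i, k, l}.
Not covered: h, j — 2 items.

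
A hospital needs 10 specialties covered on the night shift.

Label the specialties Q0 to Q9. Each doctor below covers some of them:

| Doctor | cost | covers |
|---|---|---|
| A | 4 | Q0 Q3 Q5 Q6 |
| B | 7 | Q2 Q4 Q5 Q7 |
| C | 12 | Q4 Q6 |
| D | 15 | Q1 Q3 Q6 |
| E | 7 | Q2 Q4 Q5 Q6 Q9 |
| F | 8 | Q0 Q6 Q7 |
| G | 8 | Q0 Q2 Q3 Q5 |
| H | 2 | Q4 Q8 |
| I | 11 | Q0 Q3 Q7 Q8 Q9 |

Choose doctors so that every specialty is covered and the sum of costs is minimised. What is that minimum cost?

32

D, E, F, H together cover every specialty (D ∪ E ∪ F ∪ H = {Q0, Q1, Q2, Q3, Q4, Q5, Q6, Q7, Q8, Q9}); total cost 15 + 7 + 8 + 2 = 32.
The greedy pick A, H, B, E, D costs 35; no covering selection beats 32.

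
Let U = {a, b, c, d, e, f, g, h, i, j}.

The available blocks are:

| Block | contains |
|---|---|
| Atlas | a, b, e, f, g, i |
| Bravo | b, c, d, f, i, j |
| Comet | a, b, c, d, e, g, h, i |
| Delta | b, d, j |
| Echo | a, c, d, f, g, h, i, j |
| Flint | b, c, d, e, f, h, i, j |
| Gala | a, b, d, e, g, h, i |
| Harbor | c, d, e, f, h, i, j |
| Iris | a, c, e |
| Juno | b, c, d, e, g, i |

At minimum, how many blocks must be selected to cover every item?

2

Atlas and Harbor cover everything between them: the union {a, b, c, d, e, f, g, h, i, j} is all of U.
No single block has all 10 items (the largest, Comet, has 8), so 2 is optimal.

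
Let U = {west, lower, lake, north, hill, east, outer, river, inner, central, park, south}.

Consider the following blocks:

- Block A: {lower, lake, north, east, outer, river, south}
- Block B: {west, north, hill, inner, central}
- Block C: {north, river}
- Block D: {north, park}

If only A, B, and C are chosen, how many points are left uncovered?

1

Union of A, B, C = {west, lower, lake, north, hill, east, outer, river, inner, central, south}.
Not covered: park — 1 point.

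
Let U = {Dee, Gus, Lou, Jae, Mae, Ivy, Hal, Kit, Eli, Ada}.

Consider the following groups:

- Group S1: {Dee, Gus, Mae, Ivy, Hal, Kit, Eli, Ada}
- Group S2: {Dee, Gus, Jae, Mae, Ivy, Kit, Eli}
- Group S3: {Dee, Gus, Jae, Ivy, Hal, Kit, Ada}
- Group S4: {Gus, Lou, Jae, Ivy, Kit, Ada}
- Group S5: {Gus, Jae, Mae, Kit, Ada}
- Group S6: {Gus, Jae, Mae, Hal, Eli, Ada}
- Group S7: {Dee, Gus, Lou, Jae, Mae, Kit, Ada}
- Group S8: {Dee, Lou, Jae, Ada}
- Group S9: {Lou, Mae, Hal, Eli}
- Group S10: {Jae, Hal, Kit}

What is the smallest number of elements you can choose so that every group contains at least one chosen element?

2

Take H = {Jae, Eli}. Each listed group contains at least one of these, so H is a hitting set of size 2.
No single element lies in every group, so at least 2 are needed and 2 is optimal.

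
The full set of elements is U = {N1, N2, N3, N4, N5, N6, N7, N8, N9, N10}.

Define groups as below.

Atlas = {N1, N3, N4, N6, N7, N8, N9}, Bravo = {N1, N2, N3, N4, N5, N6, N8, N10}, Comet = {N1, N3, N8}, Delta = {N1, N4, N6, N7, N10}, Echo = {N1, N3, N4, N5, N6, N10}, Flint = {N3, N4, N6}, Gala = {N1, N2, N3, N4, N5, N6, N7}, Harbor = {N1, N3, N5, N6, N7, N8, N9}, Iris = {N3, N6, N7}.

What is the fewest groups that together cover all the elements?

Bravo and Harbor together: Bravo ∪ Harbor = {N1, N2, N3, N4, N5, N6, N7, N8, N9, N10} — every element is covered.
No single group has all 10 elements (the largest, Bravo, has 8), so 2 is optimal.

2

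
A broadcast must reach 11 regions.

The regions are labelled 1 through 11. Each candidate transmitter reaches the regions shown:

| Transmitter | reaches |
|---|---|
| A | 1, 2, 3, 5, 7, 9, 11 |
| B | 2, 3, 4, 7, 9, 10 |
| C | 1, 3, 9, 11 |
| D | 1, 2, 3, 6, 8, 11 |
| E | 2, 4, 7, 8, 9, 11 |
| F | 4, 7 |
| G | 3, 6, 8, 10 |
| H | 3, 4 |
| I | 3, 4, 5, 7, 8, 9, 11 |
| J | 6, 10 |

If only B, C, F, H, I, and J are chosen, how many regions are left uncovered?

Union of B, C, F, H, I, J = {1, 2, 3, 4, 5, 6, 7, 8, 9, 10, 11} — that's every region, so 0 are uncovered.

0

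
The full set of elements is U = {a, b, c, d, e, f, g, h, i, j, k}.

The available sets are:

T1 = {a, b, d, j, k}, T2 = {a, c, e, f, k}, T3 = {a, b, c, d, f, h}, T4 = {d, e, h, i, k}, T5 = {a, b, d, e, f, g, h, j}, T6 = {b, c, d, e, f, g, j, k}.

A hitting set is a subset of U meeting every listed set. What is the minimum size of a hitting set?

T = {a, k} meets every set (each contains at least one member of T), and |T| = 2.
No single element lies in every set, so at least 2 are needed and 2 is optimal.

2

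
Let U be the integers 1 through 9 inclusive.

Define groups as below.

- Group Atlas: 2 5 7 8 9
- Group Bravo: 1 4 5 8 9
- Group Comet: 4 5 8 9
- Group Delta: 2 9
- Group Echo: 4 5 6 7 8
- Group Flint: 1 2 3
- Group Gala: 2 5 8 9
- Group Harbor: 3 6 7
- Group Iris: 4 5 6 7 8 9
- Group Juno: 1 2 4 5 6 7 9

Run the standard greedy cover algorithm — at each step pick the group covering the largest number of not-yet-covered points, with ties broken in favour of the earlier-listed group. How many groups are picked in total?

Greedy: pick Juno (covers 7 new) → pick Atlas (covers 1 new) → pick Flint (covers 1 new). Total picks: 3.
(The true minimum cover uses only 2 groups, so greedy is not optimal here.)

3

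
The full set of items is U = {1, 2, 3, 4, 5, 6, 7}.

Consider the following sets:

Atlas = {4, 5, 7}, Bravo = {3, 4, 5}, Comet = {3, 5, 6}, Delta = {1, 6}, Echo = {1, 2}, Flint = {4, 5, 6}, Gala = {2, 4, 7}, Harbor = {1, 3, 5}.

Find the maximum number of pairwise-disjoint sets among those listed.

Delta, Gala are pairwise disjoint (Delta={1,6}; Gala={2,4,7}).
Every remaining set overlaps one of these, and no 3 of the listed sets are pairwise disjoint, so 2 is the maximum.

2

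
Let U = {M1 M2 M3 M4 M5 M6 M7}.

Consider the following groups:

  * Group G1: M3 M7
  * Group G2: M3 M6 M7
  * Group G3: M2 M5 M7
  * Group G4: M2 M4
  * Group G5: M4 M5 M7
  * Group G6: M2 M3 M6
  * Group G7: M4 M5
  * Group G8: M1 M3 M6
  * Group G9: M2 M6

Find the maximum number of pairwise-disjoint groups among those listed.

3

G1, G7, G9 are pairwise disjoint (G1={M3,M7}; G7={M4,M5}; G9={M2,M6}).
Every remaining group overlaps one of these, and no 4 of the listed groups are pairwise disjoint, so 3 is the maximum.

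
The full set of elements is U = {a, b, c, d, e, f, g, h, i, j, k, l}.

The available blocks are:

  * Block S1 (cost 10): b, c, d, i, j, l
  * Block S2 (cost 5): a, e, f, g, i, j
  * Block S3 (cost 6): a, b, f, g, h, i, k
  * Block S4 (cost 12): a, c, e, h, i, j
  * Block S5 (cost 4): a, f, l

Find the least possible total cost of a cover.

21

S1, S2, S3 together cover every element (S1 ∪ S2 ∪ S3 = {a, b, c, d, e, f, g, h, i, j, k, l}); total cost 10 + 5 + 6 = 21.
No covering selection has total cost below 21.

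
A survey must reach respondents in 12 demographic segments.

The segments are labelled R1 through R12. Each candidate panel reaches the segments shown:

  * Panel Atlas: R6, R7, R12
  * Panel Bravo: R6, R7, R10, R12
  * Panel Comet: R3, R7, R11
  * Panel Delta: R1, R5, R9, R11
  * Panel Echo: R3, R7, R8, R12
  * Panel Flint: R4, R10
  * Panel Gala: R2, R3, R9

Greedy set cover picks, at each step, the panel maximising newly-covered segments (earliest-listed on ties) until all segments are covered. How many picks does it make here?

Greedy: pick Bravo (covers 4 new) → pick Delta (covers 4 new) → pick Echo (covers 2 new) → pick Flint (covers 1 new) → pick Gala (covers 1 new). Total picks: 5.

5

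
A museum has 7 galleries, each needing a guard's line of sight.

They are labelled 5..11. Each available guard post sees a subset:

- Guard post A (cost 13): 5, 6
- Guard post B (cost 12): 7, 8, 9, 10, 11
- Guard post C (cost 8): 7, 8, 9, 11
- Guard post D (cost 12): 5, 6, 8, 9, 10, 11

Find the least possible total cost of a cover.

C, D together cover every gallery (C ∪ D = {5, 6, 7, 8, 9, 10, 11}); total cost 8 + 12 = 20.
No covering selection has total cost below 20.

20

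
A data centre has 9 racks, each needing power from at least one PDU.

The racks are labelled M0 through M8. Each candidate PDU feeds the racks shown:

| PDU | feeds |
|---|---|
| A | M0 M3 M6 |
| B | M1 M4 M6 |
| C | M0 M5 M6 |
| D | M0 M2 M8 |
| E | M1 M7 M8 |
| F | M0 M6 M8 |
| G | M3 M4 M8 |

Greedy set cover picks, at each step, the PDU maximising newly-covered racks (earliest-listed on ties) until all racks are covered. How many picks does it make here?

Greedy: pick A (covers 3 new) → pick E (covers 3 new) → pick B (covers 1 new) → pick C (covers 1 new) → pick D (covers 1 new). Total picks: 5.
(The true minimum cover uses only 4 PDUs, so greedy is not optimal here.)

5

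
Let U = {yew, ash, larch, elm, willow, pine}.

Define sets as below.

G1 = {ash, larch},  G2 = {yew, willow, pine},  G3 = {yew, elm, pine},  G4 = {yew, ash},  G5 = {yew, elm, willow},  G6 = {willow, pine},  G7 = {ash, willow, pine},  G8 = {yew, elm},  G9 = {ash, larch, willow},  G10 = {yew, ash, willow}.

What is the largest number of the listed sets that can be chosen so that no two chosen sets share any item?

3

G1, G6, G8 are pairwise disjoint (G1={ash,larch}; G6={willow,pine}; G8={yew,elm}).
Every remaining set overlaps one of these, and no 4 of the listed sets are pairwise disjoint, so 3 is the maximum.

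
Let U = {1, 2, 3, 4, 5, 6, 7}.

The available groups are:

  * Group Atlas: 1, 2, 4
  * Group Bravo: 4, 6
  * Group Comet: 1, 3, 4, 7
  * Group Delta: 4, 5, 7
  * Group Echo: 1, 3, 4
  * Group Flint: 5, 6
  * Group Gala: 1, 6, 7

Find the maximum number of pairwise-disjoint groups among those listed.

Comet, Flint are pairwise disjoint (Comet={1,3,4,7}; Flint={5,6}).
Every remaining group overlaps one of these, and no 3 of the listed groups are pairwise disjoint, so 2 is the maximum.

2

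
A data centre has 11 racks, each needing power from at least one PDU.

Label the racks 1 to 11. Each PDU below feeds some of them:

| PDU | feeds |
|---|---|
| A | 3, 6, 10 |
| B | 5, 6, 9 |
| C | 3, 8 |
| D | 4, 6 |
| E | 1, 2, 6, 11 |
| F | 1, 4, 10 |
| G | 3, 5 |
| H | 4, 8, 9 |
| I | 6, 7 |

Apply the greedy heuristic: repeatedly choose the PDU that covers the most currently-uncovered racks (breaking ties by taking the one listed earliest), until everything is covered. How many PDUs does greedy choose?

5

Greedy: pick E (covers 4 new) → pick H (covers 3 new) → pick A (covers 2 new) → pick B (covers 1 new) → pick I (covers 1 new). Total picks: 5.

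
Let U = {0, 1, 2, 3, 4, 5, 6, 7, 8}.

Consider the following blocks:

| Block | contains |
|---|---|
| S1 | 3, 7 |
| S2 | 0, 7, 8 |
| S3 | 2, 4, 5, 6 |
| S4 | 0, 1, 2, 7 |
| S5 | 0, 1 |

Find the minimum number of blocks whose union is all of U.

S1, S2, S3, and S5 cover everything between them: the union {0, 1, 2, 3, 4, 5, 6, 7, 8} is all of U.
No 3 of the 5 blocks cover everything (all 10 combinations miss at least one item), so 4 is optimal.

4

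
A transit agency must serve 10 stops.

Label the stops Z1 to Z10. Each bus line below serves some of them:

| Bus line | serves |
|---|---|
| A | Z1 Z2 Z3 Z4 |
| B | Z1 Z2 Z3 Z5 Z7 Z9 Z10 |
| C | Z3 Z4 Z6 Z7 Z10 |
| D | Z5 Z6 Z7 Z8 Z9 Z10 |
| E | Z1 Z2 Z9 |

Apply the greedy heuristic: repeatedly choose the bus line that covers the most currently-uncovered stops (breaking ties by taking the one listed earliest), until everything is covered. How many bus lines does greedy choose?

Greedy: pick B (covers 7 new) → pick C (covers 2 new) → pick D (covers 1 new). Total picks: 3.
(The true minimum cover uses only 2 bus lines, so greedy is not optimal here.)

3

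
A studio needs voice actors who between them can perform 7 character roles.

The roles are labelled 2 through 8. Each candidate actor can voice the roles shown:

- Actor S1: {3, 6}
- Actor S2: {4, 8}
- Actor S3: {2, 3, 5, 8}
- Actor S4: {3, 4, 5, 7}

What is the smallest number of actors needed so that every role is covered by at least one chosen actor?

3

S1 and S3 and S4 together: S1 ∪ S3 ∪ S4 = {2, 3, 4, 5, 6, 7, 8} — every role is covered.
Only S3 contains 2, so S3 is forced; the remaining 3 roles need at least 2 more actors (each remaining actor adds at most 2) — so at least 3 actors are needed, and 3 is optimal.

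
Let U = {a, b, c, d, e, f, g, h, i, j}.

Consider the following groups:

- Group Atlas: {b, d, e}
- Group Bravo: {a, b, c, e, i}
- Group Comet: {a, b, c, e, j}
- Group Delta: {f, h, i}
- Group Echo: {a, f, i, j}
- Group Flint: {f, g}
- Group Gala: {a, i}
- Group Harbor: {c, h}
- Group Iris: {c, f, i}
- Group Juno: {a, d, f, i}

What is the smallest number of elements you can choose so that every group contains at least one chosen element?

4

Take T = {a, c, e, f}. Each listed group contains at least one of these, so T is a hitting set of size 4.
The groups Atlas, Flint, Gala, Harbor are pairwise disjoint, so any hitting set needs a separate element for each — at least 4. Hence 4 is optimal.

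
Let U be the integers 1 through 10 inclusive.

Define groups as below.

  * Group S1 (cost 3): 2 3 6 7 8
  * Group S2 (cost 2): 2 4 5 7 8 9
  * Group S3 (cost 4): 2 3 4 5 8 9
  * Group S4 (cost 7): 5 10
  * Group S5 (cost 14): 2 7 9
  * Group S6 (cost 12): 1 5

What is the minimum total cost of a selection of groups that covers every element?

S1, S2, S4, S6 together cover every element (S1 ∪ S2 ∪ S4 ∪ S6 = {1, 2, 3, 4, 5, 6, 7, 8, 9, 10}); total cost 3 + 2 + 7 + 12 = 24.
No covering selection has total cost below 24.

24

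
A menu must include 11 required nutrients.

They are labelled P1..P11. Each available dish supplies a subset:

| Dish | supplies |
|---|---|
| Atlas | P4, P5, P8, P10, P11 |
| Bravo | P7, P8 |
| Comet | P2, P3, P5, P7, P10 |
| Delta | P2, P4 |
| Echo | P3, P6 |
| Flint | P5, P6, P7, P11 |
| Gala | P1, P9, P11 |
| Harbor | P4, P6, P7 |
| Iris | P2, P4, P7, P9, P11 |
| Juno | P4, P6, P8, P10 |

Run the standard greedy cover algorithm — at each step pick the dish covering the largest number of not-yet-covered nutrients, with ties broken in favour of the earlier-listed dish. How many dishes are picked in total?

Greedy: pick Atlas (covers 5 new) → pick Comet (covers 3 new) → pick Gala (covers 2 new) → pick Echo (covers 1 new). Total picks: 4.
(The true minimum cover uses only 3 dishes, so greedy is not optimal here.)

4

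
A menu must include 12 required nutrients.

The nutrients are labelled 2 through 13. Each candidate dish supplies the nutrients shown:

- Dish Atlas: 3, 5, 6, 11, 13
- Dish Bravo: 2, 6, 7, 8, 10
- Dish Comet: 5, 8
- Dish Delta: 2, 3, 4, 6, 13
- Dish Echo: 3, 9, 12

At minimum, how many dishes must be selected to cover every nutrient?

4

Atlas and Bravo and Delta and Echo together: Atlas ∪ Bravo ∪ Delta ∪ Echo = {2, 3, 4, 5, 6, 7, 8, 9, 10, 11, 12, 13} — every nutrient is covered.
Only Delta contains 4, so Delta is forced; the remaining 7 nutrients need at least 3 more dishes (each remaining dish adds at most 3) — so at least 4 dishes are needed, and 4 is optimal.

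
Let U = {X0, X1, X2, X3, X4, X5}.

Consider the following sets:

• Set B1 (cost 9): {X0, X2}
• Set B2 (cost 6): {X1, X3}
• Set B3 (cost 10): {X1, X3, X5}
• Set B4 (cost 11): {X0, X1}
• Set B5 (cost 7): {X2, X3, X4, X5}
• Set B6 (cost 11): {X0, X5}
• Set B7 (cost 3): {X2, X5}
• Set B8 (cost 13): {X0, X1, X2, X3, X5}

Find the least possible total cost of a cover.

18

B4, B5 together cover every element (B4 ∪ B5 = {X0, X1, X2, X3, X4, X5}); total cost 11 + 7 = 18.
The greedy pick B7, B2, B5, B1 costs 25; no covering selection beats 18.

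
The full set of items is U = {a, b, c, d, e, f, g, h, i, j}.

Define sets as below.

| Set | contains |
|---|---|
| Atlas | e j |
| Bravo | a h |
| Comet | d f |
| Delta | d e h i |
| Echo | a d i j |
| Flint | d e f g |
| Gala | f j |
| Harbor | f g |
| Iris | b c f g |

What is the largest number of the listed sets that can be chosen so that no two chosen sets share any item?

3

Atlas, Bravo, Comet are pairwise disjoint (Atlas={e,j}; Bravo={a,h}; Comet={d,f}).
Every remaining set overlaps one of these, and no 4 of the listed sets are pairwise disjoint, so 3 is the maximum.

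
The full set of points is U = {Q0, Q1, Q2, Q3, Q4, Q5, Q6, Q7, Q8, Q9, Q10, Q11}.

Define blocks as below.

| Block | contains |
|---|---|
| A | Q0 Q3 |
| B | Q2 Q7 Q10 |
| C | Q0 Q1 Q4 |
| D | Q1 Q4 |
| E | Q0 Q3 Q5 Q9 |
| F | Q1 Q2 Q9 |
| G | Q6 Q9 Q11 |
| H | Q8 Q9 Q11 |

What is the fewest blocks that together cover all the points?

5

B, C, E, G, and H cover everything between them: the union {Q0, Q1, Q2, Q3, Q4, Q5, Q6, Q7, Q8, Q9, Q10, Q11} is all of U.
No 4 of the 8 blocks cover everything (all 70 combinations miss at least one point), so 5 is optimal.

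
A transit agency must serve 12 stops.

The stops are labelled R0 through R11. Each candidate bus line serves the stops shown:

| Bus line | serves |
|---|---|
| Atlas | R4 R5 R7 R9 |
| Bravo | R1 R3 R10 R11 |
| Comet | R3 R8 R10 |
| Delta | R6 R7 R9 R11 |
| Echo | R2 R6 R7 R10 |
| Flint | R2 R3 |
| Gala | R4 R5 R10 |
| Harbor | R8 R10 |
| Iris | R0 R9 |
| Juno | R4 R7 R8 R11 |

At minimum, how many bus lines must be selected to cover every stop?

Take {Atlas, Bravo, Echo, Iris, Juno}. Their union is {R0, R1, R2, R3, R4, R5, R6, R7, R8, R9, R10, R11}, which is all 12 stops.
No 4 of the 10 bus lines cover everything (all 210 combinations miss at least one stop), so 5 is optimal.

5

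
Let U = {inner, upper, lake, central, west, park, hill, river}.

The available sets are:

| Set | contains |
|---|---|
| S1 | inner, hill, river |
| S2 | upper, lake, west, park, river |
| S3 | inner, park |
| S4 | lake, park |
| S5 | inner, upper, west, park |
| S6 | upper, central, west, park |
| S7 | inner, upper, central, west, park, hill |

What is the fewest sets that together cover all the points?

2

S2 and S7 cover everything between them: the union {inner, upper, lake, central, west, park, hill, river} is all of U.
No single set has all 8 points (the largest, S7, has 6), so 2 is optimal.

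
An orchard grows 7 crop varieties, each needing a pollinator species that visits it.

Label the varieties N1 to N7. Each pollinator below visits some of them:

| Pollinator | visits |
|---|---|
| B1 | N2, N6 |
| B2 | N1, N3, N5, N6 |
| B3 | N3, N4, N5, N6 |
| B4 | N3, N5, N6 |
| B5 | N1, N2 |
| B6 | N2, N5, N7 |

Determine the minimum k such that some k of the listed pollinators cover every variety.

Take {B2, B3, B6}. Their union is {N1, N2, N3, N4, N5, N6, N7}, which is all 7 varieties.
Only B3 contains N4, so B3 is forced; the remaining 3 varieties need at least 2 more pollinators (each remaining pollinator adds at most 2) — so at least 3 pollinators are needed, and 3 is optimal.

3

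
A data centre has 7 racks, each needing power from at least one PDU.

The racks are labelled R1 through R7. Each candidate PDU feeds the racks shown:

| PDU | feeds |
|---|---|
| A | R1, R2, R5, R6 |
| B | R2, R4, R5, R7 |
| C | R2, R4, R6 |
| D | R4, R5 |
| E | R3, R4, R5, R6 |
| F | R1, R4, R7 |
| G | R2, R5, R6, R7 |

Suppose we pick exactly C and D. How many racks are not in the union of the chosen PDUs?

Union of C, D = {R2, R4, R5, R6}.
Not covered: R1, R3, R7 — 3 racks.

3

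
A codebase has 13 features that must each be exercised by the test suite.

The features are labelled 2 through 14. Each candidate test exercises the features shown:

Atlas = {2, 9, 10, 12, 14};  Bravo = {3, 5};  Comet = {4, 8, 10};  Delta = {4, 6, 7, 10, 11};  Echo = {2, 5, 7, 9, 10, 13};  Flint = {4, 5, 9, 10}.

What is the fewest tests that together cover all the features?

5

Take {Atlas, Bravo, Comet, Delta, Echo}. Their union is {2, 3, 4, 5, 6, 7, 8, 9, 10, 11, 12, 13, 14}, which is all 13 features.
No 4 of the 6 tests cover everything (all 15 combinations miss at least one feature), so 5 is optimal.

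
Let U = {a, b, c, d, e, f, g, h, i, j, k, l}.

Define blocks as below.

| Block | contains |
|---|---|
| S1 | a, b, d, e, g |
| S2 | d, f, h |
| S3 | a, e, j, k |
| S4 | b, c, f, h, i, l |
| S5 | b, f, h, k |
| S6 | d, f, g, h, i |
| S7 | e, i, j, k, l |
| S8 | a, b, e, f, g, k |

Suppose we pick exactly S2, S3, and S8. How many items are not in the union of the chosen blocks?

3

Union of S2, S3, S8 = {a, b, d, e, f, g, h, j, k}.
Not covered: c, i, l — 3 items.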